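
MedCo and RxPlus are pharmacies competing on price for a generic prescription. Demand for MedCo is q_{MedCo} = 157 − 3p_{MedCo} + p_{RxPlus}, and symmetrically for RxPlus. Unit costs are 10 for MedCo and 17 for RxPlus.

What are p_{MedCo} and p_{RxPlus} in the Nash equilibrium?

38, 41

MedCo's profit: π = (p_{MedCo} − 10)(157 − 3p_{MedCo} + p_{RxPlus}).
∂π/∂p_{MedCo} = 187 − 6p_{MedCo} + p_{RxPlus} = 0 ⇒ p_{MedCo} = 187/6 + (1/6)p_{RxPlus}.
Similarly p_{RxPlus} = 104/3 + (1/6)p_{MedCo}.
Solving the two reaction functions simultaneously: (1 − (1/6)(1/6))p_{MedCo} = 187/6 + (1/6)·(104/3), so (35/36)p_{MedCo} = 665/18 and p_{MedCo} = 38.
Then p_{RxPlus} = 104/3 + (1/6)·38 = 41.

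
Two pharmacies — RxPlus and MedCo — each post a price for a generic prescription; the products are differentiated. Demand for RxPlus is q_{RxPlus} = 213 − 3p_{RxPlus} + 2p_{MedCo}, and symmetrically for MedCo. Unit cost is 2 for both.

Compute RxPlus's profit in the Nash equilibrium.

RxPlus's profit: π = (p_{RxPlus} − 2)(213 − 3p_{RxPlus} + 2p_{MedCo}).
∂π/∂p_{RxPlus} = 219 − 6p_{RxPlus} + 2p_{MedCo} = 0 ⇒ p_{RxPlus} = 36.5 + (1/3)p_{MedCo}.
By symmetry p_{MedCo} = p_{RxPlus}; substituting into the reaction function, (2/3)p_{RxPlus} = 36.5 and p_{RxPlus} = 54.75.
q_{RxPlus} = 213 − 3·54.75 + 2·54.75 = 158.25.
Profit = (54.75 − 2)·158.25 = 8347.6875.

8347.6875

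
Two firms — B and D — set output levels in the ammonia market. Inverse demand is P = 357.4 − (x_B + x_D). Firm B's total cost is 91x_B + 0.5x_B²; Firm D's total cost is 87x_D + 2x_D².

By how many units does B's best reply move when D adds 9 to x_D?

Firm B's profit: π = x_B(357.4 − (x_B + x_D)) − 91x_B − 0.5x_B².
∂π/∂x_B = 266.4 − 3x_B − x_D = 0, so x_B = 88.8 − (1/3)x_D.
The reaction-function slope is −1/3, so a 9-unit rise in x_D moves x_B by −1/3 × 9 = −3. B's best response falls — the actions are strategic substitutes.

-3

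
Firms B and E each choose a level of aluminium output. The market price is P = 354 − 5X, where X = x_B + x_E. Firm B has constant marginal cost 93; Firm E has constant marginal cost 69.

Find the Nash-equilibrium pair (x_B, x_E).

15.8, 20.6

Firm B's profit: π = x_B(354 − 5(x_B + x_E)) − 93x_B.
∂π/∂x_B = 261 − 10x_B − 5x_E = 0, so x_B = 26.1 − 0.5x_E.
By the same steps for E: x_E = 28.5 − 0.5x_B.
Plugging x_E into B's best response: x_B = 26.1 − 0.5(28.5 − 0.5x_B) ⇒ 0.75x_B = 11.85, so x_B = 15.8.
Then x_E = 28.5 − 0.5·15.8 = 20.6.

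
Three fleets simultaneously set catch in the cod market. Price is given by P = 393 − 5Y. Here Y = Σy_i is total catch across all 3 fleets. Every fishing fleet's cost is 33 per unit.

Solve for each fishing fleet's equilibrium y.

A representative fishing fleet's profit is π_i = y_i(393 − 5Y) − 33y_i, with Y = y_i + Σ_{j≠i} y_j.
First-order condition: 360 − 10y_i − 5Σ_{j≠i} y_j = 0.
Imposing symmetry (y_j = y for all j) turns Σ_{j≠i} y_j into 2y, so 360 = 20y and y = 18.

18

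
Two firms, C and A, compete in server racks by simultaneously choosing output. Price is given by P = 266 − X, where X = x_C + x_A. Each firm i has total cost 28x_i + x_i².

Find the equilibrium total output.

95.2

Firm C's profit: π = x_C(266 − (x_C + x_A)) − 28x_C − x_C².
∂π/∂x_C = 238 − 4x_C − x_A = 0, so x_C = 59.5 − 0.25x_A.
The game is symmetric, so in equilibrium x_A = x_C: the reaction function gives 1.25x_C = 59.5, hence x_C = 47.6.
Total output: 47.6 + 47.6 = 95.2.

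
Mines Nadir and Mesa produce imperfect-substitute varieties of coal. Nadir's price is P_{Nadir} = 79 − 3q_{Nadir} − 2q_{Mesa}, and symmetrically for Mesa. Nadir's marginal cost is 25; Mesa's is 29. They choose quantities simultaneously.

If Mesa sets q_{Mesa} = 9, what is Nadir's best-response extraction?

6

Mine Nadir's profit: π = q_{Nadir}(79 − 3q_{Nadir} − 2q_{Mesa}) − 25q_{Nadir}.
∂π/∂q_{Nadir} = 54 − 6q_{Nadir} − 2q_{Mesa} = 0 ⇒ q_{Nadir} = 9 − (1/3)q_{Mesa}.
At q_{Mesa} = 9: q_{Nadir} = 9 − (1/3)·9 = 6.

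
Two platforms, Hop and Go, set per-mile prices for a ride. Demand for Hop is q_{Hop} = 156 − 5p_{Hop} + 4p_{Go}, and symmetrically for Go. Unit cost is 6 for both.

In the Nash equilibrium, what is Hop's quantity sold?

125

Hop's profit: π = (p_{Hop} − 6)(156 − 5p_{Hop} + 4p_{Go}).
∂π/∂p_{Hop} = 186 − 10p_{Hop} + 4p_{Go} = 0 ⇒ p_{Hop} = 18.6 + 0.4p_{Go}.
The game is symmetric, so in equilibrium p_{Go} = p_{Hop}: the reaction function gives 0.6p_{Hop} = 18.6, hence p_{Hop} = 31.
q_{Hop} = 156 − 5·31 + 4·31 = 125.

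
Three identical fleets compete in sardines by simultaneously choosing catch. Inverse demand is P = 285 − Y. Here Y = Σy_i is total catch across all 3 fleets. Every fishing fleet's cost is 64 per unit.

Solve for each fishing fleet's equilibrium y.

A representative fishing fleet's profit is π_i = y_i(285 − Y) − 64y_i, with Y = y_i + Σ_{j≠i} y_j.
First-order condition: 221 − 2y_i − Σ_{j≠i} y_j = 0.
With identical fishing fleets, set every y_j = y: then 221 − 2y − 2y = 0, i.e. y = 221/4 = 55.25.

55.25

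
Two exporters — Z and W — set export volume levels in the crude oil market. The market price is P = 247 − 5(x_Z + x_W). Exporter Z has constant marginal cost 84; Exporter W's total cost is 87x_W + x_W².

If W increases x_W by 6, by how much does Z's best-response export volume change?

Exporter Z's profit: π = x_Z(247 − 5(x_Z + x_W)) − 84x_Z.
∂π/∂x_Z = 163 − 10x_Z − 5x_W = 0, so x_Z = 16.3 − 0.5x_W.
The reaction-function slope is −0.5, so a 6-unit rise in x_W moves x_Z by −0.5 × 6 = −3. Z's best response falls — the actions are strategic substitutes.

-3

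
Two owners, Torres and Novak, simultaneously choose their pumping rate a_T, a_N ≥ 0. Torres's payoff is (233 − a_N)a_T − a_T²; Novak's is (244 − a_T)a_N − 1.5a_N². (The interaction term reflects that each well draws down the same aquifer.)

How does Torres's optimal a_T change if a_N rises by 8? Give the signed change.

-4

Expanding Torres's payoff: 233a_T − a_Na_T − a_T².
∂π/∂a_T = 233 − a_N − 2a_T = 0, so a_T = 116.5 − 0.5a_N.
The reaction-function slope is −0.5, so an 8-unit rise in a_N moves a_T by −0.5 × 8 = −4. Torres's best response falls — the actions are strategic substitutes.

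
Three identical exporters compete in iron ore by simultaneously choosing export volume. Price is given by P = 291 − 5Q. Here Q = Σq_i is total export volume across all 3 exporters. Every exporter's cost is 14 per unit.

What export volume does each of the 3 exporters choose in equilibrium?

A representative exporter's profit is π_i = q_i(291 − 5Q) − 14q_i, with Q = q_i + Σ_{j≠i} q_j.
First-order condition: 277 − 10q_i − 5Σ_{j≠i} q_j = 0.
With identical exporters, set every q_j = q: then 277 − 10q − 10q = 0, i.e. q = 277/20 = 13.85.

13.85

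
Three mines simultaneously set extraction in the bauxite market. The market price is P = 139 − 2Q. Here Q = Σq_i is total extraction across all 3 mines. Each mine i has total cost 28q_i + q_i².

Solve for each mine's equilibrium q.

A representative mine's profit is π_i = q_i(139 − 2Q) − 28q_i − q_i², with Q = q_i + Σ_{j≠i} q_j.
First-order condition: 111 − 6q_i − 2Σ_{j≠i} q_j = 0.
Imposing symmetry (q_j = q for all j) turns Σ_{j≠i} q_j into 2q, so 111 = 10q and q = 11.1.

11.1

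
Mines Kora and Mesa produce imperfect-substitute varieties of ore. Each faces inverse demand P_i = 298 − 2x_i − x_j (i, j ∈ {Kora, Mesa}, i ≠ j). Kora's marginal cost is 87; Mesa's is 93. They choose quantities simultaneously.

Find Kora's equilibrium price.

Mine Kora's profit: π = x_{Kora}(298 − 2x_{Kora} − x_{Mesa}) − 87x_{Kora}.
∂π/∂x_{Kora} = 211 − 4x_{Kora} − x_{Mesa} = 0 ⇒ x_{Kora} = 52.75 − 0.25x_{Mesa}.
Similarly x_{Mesa} = 51.25 − 0.25x_{Kora}.
Solving the two reaction functions simultaneously: (1 − (−0.25)(−0.25))x_{Kora} = 52.75 − 0.25·51.25, so 0.9375x_{Kora} = 39.9375 and x_{Kora} = 42.6.
Then x_{Mesa} = 51.25 − 0.25·42.6 = 40.6.
P_{Kora} = 298 − 2·42.6 − 40.6 = 172.2.

172.2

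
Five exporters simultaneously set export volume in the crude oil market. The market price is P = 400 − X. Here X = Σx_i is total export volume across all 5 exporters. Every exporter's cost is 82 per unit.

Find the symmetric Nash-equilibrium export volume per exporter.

A representative exporter's profit is π_i = x_i(400 − X) − 82x_i, with X = x_i + Σ_{j≠i} x_j.
First-order condition: 318 − 2x_i − Σ_{j≠i} x_j = 0.
Imposing symmetry (x_j = x for all j) turns Σ_{j≠i} x_j into 4x, so 318 = 6x and x = 53.

53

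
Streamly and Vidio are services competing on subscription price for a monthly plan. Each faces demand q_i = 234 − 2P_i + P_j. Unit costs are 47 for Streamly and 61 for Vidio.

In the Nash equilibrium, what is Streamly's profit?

Streamly's profit: π = (P_{Streamly} − 47)(234 − 2P_{Streamly} + P_{Vidio}).
∂π/∂P_{Streamly} = 328 − 4P_{Streamly} + P_{Vidio} = 0 ⇒ P_{Streamly} = 82 + 0.25P_{Vidio}.
Similarly P_{Vidio} = 89 + 0.25P_{Streamly}.
Substituting the second reaction function into the first: P_{Streamly} = 82 + 0.25(89 + 0.25P_{Streamly}), which gives 0.9375P_{Streamly} = 104.25 ⇒ P_{Streamly} = 111.2.
Then P_{Vidio} = 89 + 0.25·111.2 = 116.8.
q_{Streamly} = 234 − 2·111.2 + 116.8 = 128.4.
Profit = (111.2 − 47)·128.4 = 8243.28.

8243.28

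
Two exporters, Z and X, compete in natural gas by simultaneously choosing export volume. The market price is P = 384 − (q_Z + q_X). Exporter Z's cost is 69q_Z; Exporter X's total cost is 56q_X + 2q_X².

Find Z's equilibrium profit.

20164

Exporter Z's profit: π = q_Z(384 − (q_Z + q_X)) − 69q_Z.
∂π/∂q_Z = 315 − 2q_Z − q_X = 0, so q_Z = 157.5 − 0.5q_X.
For X: ∂π/∂q_X = 328 − 6q_X − q_Z = 0 ⇒ q_X = 164/3 − (1/6)q_Z.
Solving the two reaction functions simultaneously: (1 − (−0.5)(−1/6))q_Z = 157.5 − 0.5·(164/3), so (11/12)q_Z = 781/6 and q_Z = 142.
Then q_X = 164/3 − (1/6)·142 = 31.
Price P = 384 − 173 = 211.
Z's profit: (211 − 69)·142 = 20164.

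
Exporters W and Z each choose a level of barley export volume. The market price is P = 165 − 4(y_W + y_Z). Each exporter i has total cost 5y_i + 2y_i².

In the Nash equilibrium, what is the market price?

Exporter W's profit: π = y_W(165 − 4(y_W + y_Z)) − 5y_W − 2y_W².
∂π/∂y_W = 160 − 12y_W − 4y_Z = 0, so y_W = 40/3 − (1/3)y_Z.
Setting y_W = y_Z in the reaction function: y_W = 40/3 − (1/3)y_W, so y_W = (40/3) / (4/3) = 10.
Equilibrium price: P = 165 − 4·20 = 85.

85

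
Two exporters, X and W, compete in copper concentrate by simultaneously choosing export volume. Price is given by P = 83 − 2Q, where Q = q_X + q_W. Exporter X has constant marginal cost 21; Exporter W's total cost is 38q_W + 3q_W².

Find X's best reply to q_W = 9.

Exporter X's profit: π = q_X(83 − 2(q_X + q_W)) − 21q_X.
∂π/∂q_X = 62 − 4q_X − 2q_W = 0, so q_X = 15.5 − 0.5q_W.
At q_W = 9: q_X = 15.5 − 0.5·9 = 11.

11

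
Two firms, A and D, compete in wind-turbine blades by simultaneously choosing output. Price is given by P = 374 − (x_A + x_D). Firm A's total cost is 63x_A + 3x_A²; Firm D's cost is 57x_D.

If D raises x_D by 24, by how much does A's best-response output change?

-3

Firm A's profit: π = x_A(374 − (x_A + x_D)) − 63x_A − 3x_A².
∂π/∂x_A = 311 − 8x_A − x_D = 0, so x_A = 38.875 − 0.125x_D.
The reaction-function slope is −0.125, so a 24-unit rise in x_D moves x_A by −0.125 × 24 = −3. A's best response falls — the actions are strategic substitutes.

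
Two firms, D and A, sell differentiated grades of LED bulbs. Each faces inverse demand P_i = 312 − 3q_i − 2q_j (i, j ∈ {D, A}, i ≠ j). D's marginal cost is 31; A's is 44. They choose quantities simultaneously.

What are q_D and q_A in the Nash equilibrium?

35.9375, 32.6875

Firm D's profit: π = q_D(312 − 3q_D − 2q_A) − 31q_D.
∂π/∂q_D = 281 − 6q_D − 2q_A = 0 ⇒ q_D = 281/6 − (1/3)q_A.
Similarly q_A = 134/3 − (1/3)q_D.
Plugging q_A into D's best response: q_D = 281/6 − (1/3)(134/3 − (1/3)q_D) ⇒ (8/9)q_D = 575/18, so q_D = 35.9375.
Then q_A = 134/3 − (1/3)·35.9375 = 32.6875.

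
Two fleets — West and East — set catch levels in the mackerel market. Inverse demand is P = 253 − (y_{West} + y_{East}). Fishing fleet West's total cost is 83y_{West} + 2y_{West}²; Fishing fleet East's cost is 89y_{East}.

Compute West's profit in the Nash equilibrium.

768

Fishing fleet West's profit: π = y_{West}(253 − (y_{West} + y_{East})) − 83y_{West} − 2y_{West}².
∂π/∂y_{West} = 170 − 6y_{West} − y_{East} = 0, so y_{West} = 85/3 − (1/6)y_{East}.
For East: ∂π/∂y_{East} = 164 − 2y_{East} − y_{West} = 0 ⇒ y_{East} = 82 − 0.5y_{West}.
Substituting the second reaction function into the first: y_{West} = 85/3 − (1/6)(82 − 0.5y_{West}), which gives (11/12)y_{West} = 44/3 ⇒ y_{West} = 16.
Then y_{East} = 82 − 0.5·16 = 74.
Price P = 253 − 90 = 163.
West's profit: (163 − 83)·16 − 2(16)² = 768.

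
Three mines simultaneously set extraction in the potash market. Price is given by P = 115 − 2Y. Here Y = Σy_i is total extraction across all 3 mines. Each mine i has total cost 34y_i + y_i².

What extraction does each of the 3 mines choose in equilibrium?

8.1

A representative mine's profit is π_i = y_i(115 − 2Y) − 34y_i − y_i², with Y = y_i + Σ_{j≠i} y_j.
First-order condition: 81 − 6y_i − 2Σ_{j≠i} y_j = 0.
With identical mines, set every y_j = y: then 81 − 6y − 4y = 0, i.e. y = 81/10 = 8.1.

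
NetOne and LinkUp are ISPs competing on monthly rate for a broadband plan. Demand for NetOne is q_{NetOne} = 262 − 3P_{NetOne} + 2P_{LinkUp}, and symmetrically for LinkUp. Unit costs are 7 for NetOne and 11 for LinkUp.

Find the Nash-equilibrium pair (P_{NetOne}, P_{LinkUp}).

71.5, 73

NetOne's profit: π = (P_{NetOne} − 7)(262 − 3P_{NetOne} + 2P_{LinkUp}).
∂π/∂P_{NetOne} = 283 − 6P_{NetOne} + 2P_{LinkUp} = 0 ⇒ P_{NetOne} = 283/6 + (1/3)P_{LinkUp}.
Similarly P_{LinkUp} = 295/6 + (1/3)P_{NetOne}.
Solving the two reaction functions simultaneously: (1 − (1/3)(1/3))P_{NetOne} = 283/6 + (1/3)·(295/6), so (8/9)P_{NetOne} = 572/9 and P_{NetOne} = 71.5.
Then P_{LinkUp} = 295/6 + (1/3)·71.5 = 73.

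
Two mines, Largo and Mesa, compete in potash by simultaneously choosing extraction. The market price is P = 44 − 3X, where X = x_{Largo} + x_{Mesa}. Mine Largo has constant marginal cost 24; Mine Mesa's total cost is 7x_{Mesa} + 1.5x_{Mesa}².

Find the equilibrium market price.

Mine Largo's profit: π = x_{Largo}(44 − 3(x_{Largo} + x_{Mesa})) − 24x_{Largo}.
∂π/∂x_{Largo} = 20 − 6x_{Largo} − 3x_{Mesa} = 0, so x_{Largo} = 10/3 − 0.5x_{Mesa}.
For Mesa: ∂π/∂x_{Mesa} = 37 − 9x_{Mesa} − 3x_{Largo} = 0 ⇒ x_{Mesa} = 37/9 − (1/3)x_{Largo}.
Substituting the second reaction function into the first: x_{Largo} = 10/3 − 0.5(37/9 − (1/3)x_{Largo}), which gives (5/6)x_{Largo} = 23/18 ⇒ x_{Largo} = 23/15.
Then x_{Mesa} = 37/9 − (1/3)·(23/15) = 3.6.
Equilibrium price: P = 44 − 3·(77/15) = 28.6.

28.6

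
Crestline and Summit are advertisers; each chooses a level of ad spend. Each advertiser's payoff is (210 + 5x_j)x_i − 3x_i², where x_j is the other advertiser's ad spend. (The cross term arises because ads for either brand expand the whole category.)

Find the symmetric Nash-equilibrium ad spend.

210

Crestline's payoff is (210 + 5x_S)x_C − 3x_C².
∂π/∂x_C = 210 + 5x_S − 6x_C = 0, so x_C = 35 + (5/6)x_S.
By symmetry x_S = x_C; substituting into the reaction function, (1/6)x_C = 35 and x_C = 210.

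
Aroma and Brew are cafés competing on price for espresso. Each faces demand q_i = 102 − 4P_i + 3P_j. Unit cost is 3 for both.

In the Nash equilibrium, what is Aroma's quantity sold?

Aroma's profit: π = (P_{Aroma} − 3)(102 − 4P_{Aroma} + 3P_{Brew}).
∂π/∂P_{Aroma} = 114 − 8P_{Aroma} + 3P_{Brew} = 0 ⇒ P_{Aroma} = 14.25 + 0.375P_{Brew}.
By symmetry P_{Brew} = P_{Aroma}; substituting into the reaction function, 0.625P_{Aroma} = 14.25 and P_{Aroma} = 22.8.
q_{Aroma} = 102 − 4·22.8 + 3·22.8 = 79.2.

79.2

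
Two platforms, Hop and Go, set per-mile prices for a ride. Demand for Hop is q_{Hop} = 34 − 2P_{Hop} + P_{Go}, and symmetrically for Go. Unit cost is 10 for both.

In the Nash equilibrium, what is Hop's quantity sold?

16

Hop's profit: π = (P_{Hop} − 10)(34 − 2P_{Hop} + P_{Go}).
∂π/∂P_{Hop} = 54 − 4P_{Hop} + P_{Go} = 0 ⇒ P_{Hop} = 13.5 + 0.25P_{Go}.
By symmetry P_{Go} = P_{Hop}; substituting into the reaction function, 0.75P_{Hop} = 13.5 and P_{Hop} = 18.
q_{Hop} = 34 − 2·18 + 18 = 16.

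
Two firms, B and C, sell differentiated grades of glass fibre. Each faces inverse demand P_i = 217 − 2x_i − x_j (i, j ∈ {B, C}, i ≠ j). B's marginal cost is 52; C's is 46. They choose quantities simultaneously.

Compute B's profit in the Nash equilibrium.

2125.52

Firm B's profit: π = x_B(217 − 2x_B − x_C) − 52x_B.
∂π/∂x_B = 165 − 4x_B − x_C = 0 ⇒ x_B = 41.25 − 0.25x_C.
Similarly x_C = 42.75 − 0.25x_B.
Plugging x_C into B's best response: x_B = 41.25 − 0.25(42.75 − 0.25x_B) ⇒ 0.9375x_B = 30.5625, so x_B = 32.6.
Then x_C = 42.75 − 0.25·32.6 = 34.6.
P_B = 217 − 2·32.6 − 34.6 = 117.2.
Profit = (117.2 − 52)·32.6 = 2125.52.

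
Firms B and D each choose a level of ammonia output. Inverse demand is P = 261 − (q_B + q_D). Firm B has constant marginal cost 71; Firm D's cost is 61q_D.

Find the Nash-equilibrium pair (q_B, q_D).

Firm B's profit: π = q_B(261 − (q_B + q_D)) − 71q_B.
∂π/∂q_B = 190 − 2q_B − q_D = 0, so q_B = 95 − 0.5q_D.
By the same steps for D: q_D = 100 − 0.5q_B.
Substituting the second reaction function into the first: q_B = 95 − 0.5(100 − 0.5q_B), which gives 0.75q_B = 45 ⇒ q_B = 60.
Then q_D = 100 − 0.5·60 = 70.

60, 70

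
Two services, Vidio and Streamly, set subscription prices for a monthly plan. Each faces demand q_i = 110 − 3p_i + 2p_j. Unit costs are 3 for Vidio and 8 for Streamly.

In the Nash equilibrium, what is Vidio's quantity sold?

Vidio's profit: π = (p_{Vidio} − 3)(110 − 3p_{Vidio} + 2p_{Streamly}).
∂π/∂p_{Vidio} = 119 − 6p_{Vidio} + 2p_{Streamly} = 0 ⇒ p_{Vidio} = 119/6 + (1/3)p_{Streamly}.
Similarly p_{Streamly} = 67/3 + (1/3)p_{Vidio}.
Substituting the second reaction function into the first: p_{Vidio} = 119/6 + (1/3)(67/3 + (1/3)p_{Vidio}), which gives (8/9)p_{Vidio} = 491/18 ⇒ p_{Vidio} = 30.6875.
Then p_{Streamly} = 67/3 + (1/3)·30.6875 = 32.5625.
q_{Vidio} = 110 − 3·30.6875 + 2·32.5625 = 83.0625.

83.0625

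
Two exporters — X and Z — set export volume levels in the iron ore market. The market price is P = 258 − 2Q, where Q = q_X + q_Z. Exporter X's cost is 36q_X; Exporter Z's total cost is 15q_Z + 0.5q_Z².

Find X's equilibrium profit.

Exporter X's profit: π = q_X(258 − 2(q_X + q_Z)) − 36q_X.
∂π/∂q_X = 222 − 4q_X − 2q_Z = 0, so q_X = 55.5 − 0.5q_Z.
For Z: ∂π/∂q_Z = 243 − 5q_Z − 2q_X = 0 ⇒ q_Z = 48.6 − 0.4q_X.
Solving the two reaction functions simultaneously: (1 − (−0.5)(−0.4))q_X = 55.5 − 0.5·48.6, so 0.8q_X = 31.2 and q_X = 39.
Then q_Z = 48.6 − 0.4·39 = 33.
Price P = 258 − 2·72 = 114.
X's profit: (114 − 36)·39 = 3042.

3042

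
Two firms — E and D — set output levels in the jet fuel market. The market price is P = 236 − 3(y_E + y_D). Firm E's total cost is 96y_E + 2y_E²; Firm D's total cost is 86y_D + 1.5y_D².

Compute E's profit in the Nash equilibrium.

Firm E's profit: π = y_E(236 − 3(y_E + y_D)) − 96y_E − 2y_E².
∂π/∂y_E = 140 − 10y_E − 3y_D = 0, so y_E = 14 − 0.3y_D.
For D: ∂π/∂y_D = 150 − 9y_D − 3y_E = 0 ⇒ y_D = 50/3 − (1/3)y_E.
Solving the two reaction functions simultaneously: (1 − (−0.3)(−1/3))y_E = 14 − 0.3·(50/3), so 0.9y_E = 9 and y_E = 10.
Then y_D = 50/3 − (1/3)·10 = 40/3.
Price P = 236 − 3·(70/3) = 166.
E's profit: (166 − 96)·10 − 2(10)² = 500.

500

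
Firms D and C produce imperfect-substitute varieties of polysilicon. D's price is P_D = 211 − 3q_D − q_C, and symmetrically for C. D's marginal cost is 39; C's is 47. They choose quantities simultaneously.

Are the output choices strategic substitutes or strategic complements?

Firm D's profit: π = q_D(211 − 3q_D − q_C) − 39q_D.
∂π/∂q_D = 172 − 6q_D − q_C = 0 ⇒ q_D = 86/3 − (1/6)q_C.
The best-response slope dq_D/dq_C = −1/6 < 0: the reaction function is downward-sloping, so the choices are strategic substitutes.

strategic substitutes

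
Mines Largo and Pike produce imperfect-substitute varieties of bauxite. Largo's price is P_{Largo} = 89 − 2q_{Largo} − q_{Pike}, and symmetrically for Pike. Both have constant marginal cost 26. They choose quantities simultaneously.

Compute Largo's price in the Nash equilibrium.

Mine Largo's profit: π = q_{Largo}(89 − 2q_{Largo} − q_{Pike}) − 26q_{Largo}.
∂π/∂q_{Largo} = 63 − 4q_{Largo} − q_{Pike} = 0 ⇒ q_{Largo} = 15.75 − 0.25q_{Pike}.
Setting q_{Largo} = q_{Pike} in the reaction function: q_{Largo} = 15.75 − 0.25q_{Largo}, so q_{Largo} = 15.75 / 1.25 = 12.6.
P_{Largo} = 89 − 2·12.6 − 12.6 = 51.2.

51.2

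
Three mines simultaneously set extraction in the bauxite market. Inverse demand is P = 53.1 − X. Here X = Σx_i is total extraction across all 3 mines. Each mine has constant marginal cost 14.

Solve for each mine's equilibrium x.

A representative mine's profit is π_i = x_i(53.1 − X) − 14x_i, with X = x_i + Σ_{j≠i} x_j.
First-order condition: 39.1 − 2x_i − Σ_{j≠i} x_j = 0.
Imposing symmetry (x_j = x for all j) turns Σ_{j≠i} x_j into 2x, so 39.1 = 4x and x = 9.775.

9.775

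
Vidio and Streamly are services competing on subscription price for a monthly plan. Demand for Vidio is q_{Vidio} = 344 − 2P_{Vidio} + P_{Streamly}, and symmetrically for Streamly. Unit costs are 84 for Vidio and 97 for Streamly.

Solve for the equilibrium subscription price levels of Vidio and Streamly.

172.4, 177.6

Vidio's profit: π = (P_{Vidio} − 84)(344 − 2P_{Vidio} + P_{Streamly}).
∂π/∂P_{Vidio} = 512 − 4P_{Vidio} + P_{Streamly} = 0 ⇒ P_{Vidio} = 128 + 0.25P_{Streamly}.
Similarly P_{Streamly} = 134.5 + 0.25P_{Vidio}.
Solving the two reaction functions simultaneously: (1 − (0.25)(0.25))P_{Vidio} = 128 + 0.25·134.5, so 0.9375P_{Vidio} = 161.625 and P_{Vidio} = 172.4.
Then P_{Streamly} = 134.5 + 0.25·172.4 = 177.6.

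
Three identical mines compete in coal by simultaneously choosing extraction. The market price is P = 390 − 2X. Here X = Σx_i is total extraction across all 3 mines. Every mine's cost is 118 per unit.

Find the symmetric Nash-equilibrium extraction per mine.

A representative mine's profit is π_i = x_i(390 − 2X) − 118x_i, with X = x_i + Σ_{j≠i} x_j.
First-order condition: 272 − 4x_i − 2Σ_{j≠i} x_j = 0.
With identical mines, set every x_j = x: then 272 − 4x − 4x = 0, i.e. x = 272/8 = 34.

34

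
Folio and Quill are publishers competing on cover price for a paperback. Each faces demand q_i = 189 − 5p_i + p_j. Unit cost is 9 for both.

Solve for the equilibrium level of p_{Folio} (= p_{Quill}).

26

Folio's profit: π = (p_{Folio} − 9)(189 − 5p_{Folio} + p_{Quill}).
∂π/∂p_{Folio} = 234 − 10p_{Folio} + p_{Quill} = 0 ⇒ p_{Folio} = 23.4 + 0.1p_{Quill}.
Setting p_{Folio} = p_{Quill} in the reaction function: p_{Folio} = 23.4 + 0.1p_{Folio}, so p_{Folio} = 23.4 / 0.9 = 26.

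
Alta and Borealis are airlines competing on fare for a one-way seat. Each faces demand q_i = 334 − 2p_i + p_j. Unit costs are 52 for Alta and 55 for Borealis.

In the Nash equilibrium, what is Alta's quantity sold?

Alta's profit: π = (p_{Alta} − 52)(334 − 2p_{Alta} + p_{Borealis}).
∂π/∂p_{Alta} = 438 − 4p_{Alta} + p_{Borealis} = 0 ⇒ p_{Alta} = 109.5 + 0.25p_{Borealis}.
Similarly p_{Borealis} = 111 + 0.25p_{Alta}.
Substituting the second reaction function into the first: p_{Alta} = 109.5 + 0.25(111 + 0.25p_{Alta}), which gives 0.9375p_{Alta} = 137.25 ⇒ p_{Alta} = 146.4.
Then p_{Borealis} = 111 + 0.25·146.4 = 147.6.
q_{Alta} = 334 − 2·146.4 + 147.6 = 188.8.

188.8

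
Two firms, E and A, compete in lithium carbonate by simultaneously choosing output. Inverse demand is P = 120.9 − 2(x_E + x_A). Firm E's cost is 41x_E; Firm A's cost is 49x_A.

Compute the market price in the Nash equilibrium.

70.3

Firm E's profit: π = x_E(120.9 − 2(x_E + x_A)) − 41x_E.
∂π/∂x_E = 79.9 − 4x_E − 2x_A = 0, so x_E = 19.975 − 0.5x_A.
By the same steps for A: x_A = 17.975 − 0.5x_E.
Plugging x_A into E's best response: x_E = 19.975 − 0.5(17.975 − 0.5x_E) ⇒ 0.75x_E = 10.9875, so x_E = 14.65.
Then x_A = 17.975 − 0.5·14.65 = 10.65.
Equilibrium price: P = 120.9 − 2·25.3 = 70.3.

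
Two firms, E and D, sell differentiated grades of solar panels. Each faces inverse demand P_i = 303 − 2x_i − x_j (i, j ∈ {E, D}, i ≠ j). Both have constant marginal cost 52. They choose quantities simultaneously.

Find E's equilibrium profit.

5040.08

Firm E's profit: π = x_E(303 − 2x_E − x_D) − 52x_E.
∂π/∂x_E = 251 − 4x_E − x_D = 0 ⇒ x_E = 62.75 − 0.25x_D.
Setting x_E = x_D in the reaction function: x_E = 62.75 − 0.25x_E, so x_E = 62.75 / 1.25 = 50.2.
P_E = 303 − 2·50.2 − 50.2 = 152.4.
Profit = (152.4 − 52)·50.2 = 5040.08.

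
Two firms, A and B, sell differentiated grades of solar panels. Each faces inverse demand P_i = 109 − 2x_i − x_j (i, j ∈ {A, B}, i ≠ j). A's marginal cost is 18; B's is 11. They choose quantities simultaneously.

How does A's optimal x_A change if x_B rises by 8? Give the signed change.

-2

Firm A's profit: π = x_A(109 − 2x_A − x_B) − 18x_A.
∂π/∂x_A = 91 − 4x_A − x_B = 0 ⇒ x_A = 22.75 − 0.25x_B.
The reaction-function slope is −0.25, so an 8-unit rise in x_B moves x_A by −0.25 × 8 = −2. A's best response falls — the actions are strategic substitutes.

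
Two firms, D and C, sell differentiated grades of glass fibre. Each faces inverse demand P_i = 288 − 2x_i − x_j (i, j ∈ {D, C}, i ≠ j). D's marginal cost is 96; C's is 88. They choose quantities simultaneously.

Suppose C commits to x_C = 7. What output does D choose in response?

46.25

Firm D's profit: π = x_D(288 − 2x_D − x_C) − 96x_D.
∂π/∂x_D = 192 − 4x_D − x_C = 0 ⇒ x_D = 48 − 0.25x_C.
At x_C = 7: x_D = 48 − 0.25·7 = 46.25.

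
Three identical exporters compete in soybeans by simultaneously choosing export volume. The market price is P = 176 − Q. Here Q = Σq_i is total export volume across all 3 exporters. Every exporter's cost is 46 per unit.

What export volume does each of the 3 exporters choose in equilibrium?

A representative exporter's profit is π_i = q_i(176 − Q) − 46q_i, with Q = q_i + Σ_{j≠i} q_j.
First-order condition: 130 − 2q_i − Σ_{j≠i} q_j = 0.
In a symmetric equilibrium every exporter chooses the same q, so Σ_{j≠i} q_j = 2q. The condition becomes 130 − 4q = 0, giving q = 130/4 = 32.5.

32.5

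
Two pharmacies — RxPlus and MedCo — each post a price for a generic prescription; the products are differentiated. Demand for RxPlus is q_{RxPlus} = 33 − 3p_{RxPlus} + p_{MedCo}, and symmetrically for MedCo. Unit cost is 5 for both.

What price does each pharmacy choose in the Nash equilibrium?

9.6

RxPlus's profit: π = (p_{RxPlus} − 5)(33 − 3p_{RxPlus} + p_{MedCo}).
∂π/∂p_{RxPlus} = 48 − 6p_{RxPlus} + p_{MedCo} = 0 ⇒ p_{RxPlus} = 8 + (1/6)p_{MedCo}.
The game is symmetric, so in equilibrium p_{MedCo} = p_{RxPlus}: the reaction function gives (5/6)p_{RxPlus} = 8, hence p_{RxPlus} = 9.6.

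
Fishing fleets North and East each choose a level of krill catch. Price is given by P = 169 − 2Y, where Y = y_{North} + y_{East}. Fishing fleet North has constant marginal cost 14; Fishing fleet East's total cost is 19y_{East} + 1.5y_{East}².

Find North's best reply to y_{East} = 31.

Fishing fleet North's profit: π = y_{North}(169 − 2(y_{North} + y_{East})) − 14y_{North}.
∂π/∂y_{North} = 155 − 4y_{North} − 2y_{East} = 0, so y_{North} = 38.75 − 0.5y_{East}.
At y_{East} = 31: y_{North} = 38.75 − 0.5·31 = 23.25.

23.25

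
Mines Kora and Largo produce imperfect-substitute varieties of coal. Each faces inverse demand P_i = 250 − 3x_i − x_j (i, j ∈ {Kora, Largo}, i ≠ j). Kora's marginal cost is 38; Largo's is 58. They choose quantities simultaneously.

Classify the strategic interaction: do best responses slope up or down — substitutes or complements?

Mine Kora's profit: π = x_{Kora}(250 − 3x_{Kora} − x_{Largo}) − 38x_{Kora}.
∂π/∂x_{Kora} = 212 − 6x_{Kora} − x_{Largo} = 0 ⇒ x_{Kora} = 106/3 − (1/6)x_{Largo}.
The best-response slope dx_{Kora}/dx_{Largo} = −1/6 < 0: the reaction function is downward-sloping, so the choices are strategic substitutes.

strategic substitutes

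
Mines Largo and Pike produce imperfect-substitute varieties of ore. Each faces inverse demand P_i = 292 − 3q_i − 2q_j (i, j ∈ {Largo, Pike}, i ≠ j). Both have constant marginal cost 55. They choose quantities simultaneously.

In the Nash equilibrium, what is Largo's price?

143.875

Mine Largo's profit: π = q_{Largo}(292 − 3q_{Largo} − 2q_{Pike}) − 55q_{Largo}.
∂π/∂q_{Largo} = 237 − 6q_{Largo} − 2q_{Pike} = 0 ⇒ q_{Largo} = 39.5 − (1/3)q_{Pike}.
The game is symmetric, so in equilibrium q_{Pike} = q_{Largo}: the reaction function gives (4/3)q_{Largo} = 39.5, hence q_{Largo} = 29.625.
P_{Largo} = 292 − 3·29.625 − 2·29.625 = 143.875.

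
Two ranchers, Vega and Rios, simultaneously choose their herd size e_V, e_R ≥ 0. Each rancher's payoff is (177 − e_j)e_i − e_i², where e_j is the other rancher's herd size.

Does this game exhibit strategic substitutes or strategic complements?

Vega's payoff is (177 − e_R)e_V − e_V².
∂π/∂e_V = 177 − e_R − 2e_V = 0, so e_V = 88.5 − 0.5e_R.
The best-response slope de_V/de_R = −0.5 < 0: the reaction function is downward-sloping, so the choices are strategic substitutes.

strategic substitutes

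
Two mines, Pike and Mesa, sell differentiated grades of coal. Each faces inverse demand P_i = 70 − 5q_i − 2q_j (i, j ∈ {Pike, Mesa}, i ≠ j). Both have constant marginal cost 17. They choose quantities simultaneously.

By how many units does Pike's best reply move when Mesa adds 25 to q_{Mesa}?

Mine Pike's profit: π = q_{Pike}(70 − 5q_{Pike} − 2q_{Mesa}) − 17q_{Pike}.
∂π/∂q_{Pike} = 53 − 10q_{Pike} − 2q_{Mesa} = 0 ⇒ q_{Pike} = 5.3 − 0.2q_{Mesa}.
The reaction-function slope is −0.2, so a 25-unit rise in q_{Mesa} moves q_{Pike} by −0.2 × 25 = −5. Pike's best response falls — the actions are strategic substitutes.

-5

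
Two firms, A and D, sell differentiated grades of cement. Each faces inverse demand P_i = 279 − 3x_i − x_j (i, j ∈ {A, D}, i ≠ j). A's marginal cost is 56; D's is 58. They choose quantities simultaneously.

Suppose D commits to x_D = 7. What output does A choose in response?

Firm A's profit: π = x_A(279 − 3x_A − x_D) − 56x_A.
∂π/∂x_A = 223 − 6x_A − x_D = 0 ⇒ x_A = 223/6 − (1/6)x_D.
At x_D = 7: x_A = 223/6 − (1/6)·7 = 36.

36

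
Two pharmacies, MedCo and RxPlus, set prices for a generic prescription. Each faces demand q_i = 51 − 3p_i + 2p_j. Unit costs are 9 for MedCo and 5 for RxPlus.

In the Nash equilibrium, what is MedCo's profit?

285.1875

MedCo's profit: π = (p_{MedCo} − 9)(51 − 3p_{MedCo} + 2p_{RxPlus}).
∂π/∂p_{MedCo} = 78 − 6p_{MedCo} + 2p_{RxPlus} = 0 ⇒ p_{MedCo} = 13 + (1/3)p_{RxPlus}.
Similarly p_{RxPlus} = 11 + (1/3)p_{MedCo}.
Substituting the second reaction function into the first: p_{MedCo} = 13 + (1/3)(11 + (1/3)p_{MedCo}), which gives (8/9)p_{MedCo} = 50/3 ⇒ p_{MedCo} = 18.75.
Then p_{RxPlus} = 11 + (1/3)·18.75 = 17.25.
q_{MedCo} = 51 − 3·18.75 + 2·17.25 = 29.25.
Profit = (18.75 − 9)·29.25 = 285.1875.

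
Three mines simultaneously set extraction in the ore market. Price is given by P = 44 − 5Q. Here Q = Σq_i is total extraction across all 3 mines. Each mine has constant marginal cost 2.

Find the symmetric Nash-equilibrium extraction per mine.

A representative mine's profit is π_i = q_i(44 − 5Q) − 2q_i, with Q = q_i + Σ_{j≠i} q_j.
First-order condition: 42 − 10q_i − 5Σ_{j≠i} q_j = 0.
Imposing symmetry (q_j = q for all j) turns Σ_{j≠i} q_j into 2q, so 42 = 20q and q = 2.1.

2.1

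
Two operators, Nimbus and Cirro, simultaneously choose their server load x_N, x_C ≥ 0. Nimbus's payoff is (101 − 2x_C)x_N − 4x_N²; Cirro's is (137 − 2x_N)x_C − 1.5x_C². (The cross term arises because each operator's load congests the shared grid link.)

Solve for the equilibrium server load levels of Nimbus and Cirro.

Expanding Nimbus's payoff: 101x_N − 2x_Cx_N − 4x_N².
∂π/∂x_N = 101 − 2x_C − 8x_N = 0, so x_N = 12.625 − 0.25x_C.
Likewise for Cirro: x_C = 137/3 − (2/3)x_N.
Plugging x_C into Nimbus's best response: x_N = 12.625 − 0.25(137/3 − (2/3)x_N) ⇒ (5/6)x_N = 29/24, so x_N = 1.45.
Then x_C = 137/3 − (2/3)·1.45 = 44.7.

1.45, 44.7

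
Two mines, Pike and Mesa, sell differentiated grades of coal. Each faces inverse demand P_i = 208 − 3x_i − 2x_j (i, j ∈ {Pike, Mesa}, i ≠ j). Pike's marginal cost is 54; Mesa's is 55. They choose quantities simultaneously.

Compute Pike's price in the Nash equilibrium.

Mine Pike's profit: π = x_{Pike}(208 − 3x_{Pike} − 2x_{Mesa}) − 54x_{Pike}.
∂π/∂x_{Pike} = 154 − 6x_{Pike} − 2x_{Mesa} = 0 ⇒ x_{Pike} = 77/3 − (1/3)x_{Mesa}.
Similarly x_{Mesa} = 25.5 − (1/3)x_{Pike}.
Plugging x_{Mesa} into Pike's best response: x_{Pike} = 77/3 − (1/3)(25.5 − (1/3)x_{Pike}) ⇒ (8/9)x_{Pike} = 103/6, so x_{Pike} = 19.3125.
Then x_{Mesa} = 25.5 − (1/3)·19.3125 = 19.0625.
P_{Pike} = 208 − 3·19.3125 − 2·19.0625 = 111.9375.

111.9375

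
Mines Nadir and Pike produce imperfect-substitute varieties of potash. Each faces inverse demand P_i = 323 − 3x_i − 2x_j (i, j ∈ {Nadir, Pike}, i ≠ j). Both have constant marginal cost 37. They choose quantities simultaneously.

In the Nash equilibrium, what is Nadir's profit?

3834.1875

Mine Nadir's profit: π = x_{Nadir}(323 − 3x_{Nadir} − 2x_{Pike}) − 37x_{Nadir}.
∂π/∂x_{Nadir} = 286 − 6x_{Nadir} − 2x_{Pike} = 0 ⇒ x_{Nadir} = 143/3 − (1/3)x_{Pike}.
By symmetry x_{Pike} = x_{Nadir}; substituting into the reaction function, (4/3)x_{Nadir} = 143/3 and x_{Nadir} = 35.75.
P_{Nadir} = 323 − 3·35.75 − 2·35.75 = 144.25.
Profit = (144.25 − 37)·35.75 = 3834.1875.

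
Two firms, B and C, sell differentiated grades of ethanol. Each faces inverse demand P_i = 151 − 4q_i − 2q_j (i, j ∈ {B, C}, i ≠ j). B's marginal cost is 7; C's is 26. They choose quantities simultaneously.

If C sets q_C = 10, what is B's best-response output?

Firm B's profit: π = q_B(151 − 4q_B − 2q_C) − 7q_B.
∂π/∂q_B = 144 − 8q_B − 2q_C = 0 ⇒ q_B = 18 − 0.25q_C.
At q_C = 10: q_B = 18 − 0.25·10 = 15.5.

15.5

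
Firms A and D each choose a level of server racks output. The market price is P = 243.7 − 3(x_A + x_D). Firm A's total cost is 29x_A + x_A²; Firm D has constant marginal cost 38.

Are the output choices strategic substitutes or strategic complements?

Firm A's profit: π = x_A(243.7 − 3(x_A + x_D)) − 29x_A − x_A².
∂π/∂x_A = 214.7 − 8x_A − 3x_D = 0, so x_A = 26.8375 − 0.375x_D.
The best-response slope dx_A/dx_D = −0.375 < 0: the reaction function is downward-sloping, so the choices are strategic substitutes.

strategic substitutes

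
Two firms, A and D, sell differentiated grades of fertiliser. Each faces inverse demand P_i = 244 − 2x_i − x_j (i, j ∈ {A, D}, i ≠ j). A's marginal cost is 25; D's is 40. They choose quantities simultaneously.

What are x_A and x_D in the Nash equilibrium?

Firm A's profit: π = x_A(244 − 2x_A − x_D) − 25x_A.
∂π/∂x_A = 219 − 4x_A − x_D = 0 ⇒ x_A = 54.75 − 0.25x_D.
Similarly x_D = 51 − 0.25x_A.
Substituting the second reaction function into the first: x_A = 54.75 − 0.25(51 − 0.25x_A), which gives 0.9375x_A = 42 ⇒ x_A = 44.8.
Then x_D = 51 − 0.25·44.8 = 39.8.

44.8, 39.8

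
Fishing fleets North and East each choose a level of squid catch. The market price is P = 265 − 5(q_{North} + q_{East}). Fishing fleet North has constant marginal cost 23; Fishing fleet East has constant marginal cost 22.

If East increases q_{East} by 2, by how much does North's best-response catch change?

-1

Fishing fleet North's profit: π = q_{North}(265 − 5(q_{North} + q_{East})) − 23q_{North}.
∂π/∂q_{North} = 242 − 10q_{North} − 5q_{East} = 0, so q_{North} = 24.2 − 0.5q_{East}.
The reaction-function slope is −0.5, so a 2-unit rise in q_{East} moves q_{North} by −0.5 × 2 = −1. North's best response falls — the actions are strategic substitutes.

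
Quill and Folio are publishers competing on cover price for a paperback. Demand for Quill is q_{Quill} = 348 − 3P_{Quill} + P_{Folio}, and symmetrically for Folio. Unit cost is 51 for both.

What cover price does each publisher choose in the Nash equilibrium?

Quill's profit: π = (P_{Quill} − 51)(348 − 3P_{Quill} + P_{Folio}).
∂π/∂P_{Quill} = 501 − 6P_{Quill} + P_{Folio} = 0 ⇒ P_{Quill} = 83.5 + (1/6)P_{Folio}.
By symmetry P_{Folio} = P_{Quill}; substituting into the reaction function, (5/6)P_{Quill} = 83.5 and P_{Quill} = 100.2.

100.2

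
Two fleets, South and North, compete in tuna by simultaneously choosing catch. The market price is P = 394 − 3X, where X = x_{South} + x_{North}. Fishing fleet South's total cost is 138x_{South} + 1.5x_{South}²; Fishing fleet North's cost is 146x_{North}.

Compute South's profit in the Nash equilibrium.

Fishing fleet South's profit: π = x_{South}(394 − 3(x_{South} + x_{North})) − 138x_{South} − 1.5x_{South}².
∂π/∂x_{South} = 256 − 9x_{South} − 3x_{North} = 0, so x_{South} = 256/9 − (1/3)x_{North}.
For North: ∂π/∂x_{North} = 248 − 6x_{North} − 3x_{South} = 0 ⇒ x_{North} = 124/3 − 0.5x_{South}.
Solving the two reaction functions simultaneously: (1 − (−1/3)(−0.5))x_{South} = 256/9 − (1/3)·(124/3), so (5/6)x_{South} = 44/3 and x_{South} = 17.6.
Then x_{North} = 124/3 − 0.5·17.6 = 488/15.
Price P = 394 − 3·(752/15) = 243.6.
South's profit: (243.6 − 138)·17.6 − 1.5(17.6)² = 1393.92.

1393.92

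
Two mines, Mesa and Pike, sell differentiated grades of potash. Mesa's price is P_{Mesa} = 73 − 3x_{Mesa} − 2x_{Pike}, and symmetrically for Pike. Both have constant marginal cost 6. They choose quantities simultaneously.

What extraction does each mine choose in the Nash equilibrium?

Mine Mesa's profit: π = x_{Mesa}(73 − 3x_{Mesa} − 2x_{Pike}) − 6x_{Mesa}.
∂π/∂x_{Mesa} = 67 − 6x_{Mesa} − 2x_{Pike} = 0 ⇒ x_{Mesa} = 67/6 − (1/3)x_{Pike}.
By symmetry x_{Pike} = x_{Mesa}; substituting into the reaction function, (4/3)x_{Mesa} = 67/6 and x_{Mesa} = 8.375.

8.375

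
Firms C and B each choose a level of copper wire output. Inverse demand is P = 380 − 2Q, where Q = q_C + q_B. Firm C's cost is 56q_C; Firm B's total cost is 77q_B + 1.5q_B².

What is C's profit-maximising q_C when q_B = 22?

70

Firm C's profit: π = q_C(380 − 2(q_C + q_B)) − 56q_C.
∂π/∂q_C = 324 − 4q_C − 2q_B = 0, so q_C = 81 − 0.5q_B.
At q_B = 22: q_C = 81 − 0.5·22 = 70.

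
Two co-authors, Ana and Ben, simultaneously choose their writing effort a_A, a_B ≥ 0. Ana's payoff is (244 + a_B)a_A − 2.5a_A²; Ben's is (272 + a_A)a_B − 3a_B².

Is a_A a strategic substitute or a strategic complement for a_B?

Expanding Ana's payoff: 244a_A + a_Ba_A − 2.5a_A².
∂π/∂a_A = 244 + a_B − 5a_A = 0, so a_A = 48.8 + 0.2a_B.
The best-response slope da_A/da_B = 0.2 > 0: the reaction function is upward-sloping, so the choices are strategic complements.

strategic complements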